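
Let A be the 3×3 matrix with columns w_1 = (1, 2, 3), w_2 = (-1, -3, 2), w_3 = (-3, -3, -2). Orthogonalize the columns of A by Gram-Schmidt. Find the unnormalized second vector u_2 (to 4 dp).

u_2 = (-0.9286, -2.8571, 2.2143)

e_1 = w_1/‖w_1‖ = (1, 2, 3)/3.7417 = (0.2673, 0.5345, 0.8018).
r_{12} = e_1·w_2 = -0.2673.
u_2 = w_2 + 0.2673·e_1 = (-0.9286, -2.8571, 2.2143).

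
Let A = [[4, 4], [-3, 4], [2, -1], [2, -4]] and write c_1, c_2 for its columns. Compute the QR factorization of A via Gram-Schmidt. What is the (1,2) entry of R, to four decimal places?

r_{12} = -1.0445

c_1 = (4, -3, 2, 2); ‖c_1‖ = 5.7446, so e_1 = (0.6963, -0.5222, 0.3482, 0.3482).
r_{12} = e_1·c_2 = -1.0445.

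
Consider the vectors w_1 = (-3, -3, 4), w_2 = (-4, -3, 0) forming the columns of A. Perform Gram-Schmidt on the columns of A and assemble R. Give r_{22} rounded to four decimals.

r_{22} = 3.4683

q_1 = w_1/‖w_1‖ = (-3, -3, 4)/5.8310 = (-0.5145, -0.5145, 0.6860).
r_{12} = q_1·w_2 = 3.6015.
u_2 = w_2 − 3.6015·q_1 = (-2.1471, -1.1471, -2.4706).
r_{22} = ‖u_2‖ = 3.4683.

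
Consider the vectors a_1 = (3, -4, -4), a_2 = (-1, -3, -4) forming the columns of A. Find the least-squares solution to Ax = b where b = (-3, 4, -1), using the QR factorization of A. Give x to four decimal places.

a_1 = (3, -4, -4); ‖a_1‖ = 6.4031, so e_1 = (0.4685, -0.6247, -0.6247).
e_1·a_2 = 0.4685·(-1) + (-0.6247)·(-3) + (-0.6247)·(-4) = 3.9043.
u_2 = a_2 − 3.9043·e_1 = (-2.8293, -0.5610, -1.5610).
‖u_2‖ = 3.2796, so e_2 = (-0.8627, -0.1710, -0.4760).
Qᵀb = (-3.2796, 2.3798).
Back-substitute: x_2 = 2.3798/3.2796 = 0.7256.
x_1 = (-3.2796 − 3.9043·0.7256)/6.4031 = -0.9546.

x = (-0.9546, 0.7256)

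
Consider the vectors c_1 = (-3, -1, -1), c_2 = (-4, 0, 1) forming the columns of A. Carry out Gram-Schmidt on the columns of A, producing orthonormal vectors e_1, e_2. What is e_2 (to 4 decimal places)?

e_2 = (-0.4082, 0.4082, 0.8165)

e_1 = c_1/‖c_1‖ = (-3, -1, -1)/3.3166 = (-0.9045, -0.3015, -0.3015).
r_{12} = e_1·c_2 = 3.3166.
u_2 = c_2 − 3.3166·e_1 = (-1.0000, 1.0000, 2.0000).
‖u_2‖ = 2.4495, so e_2 = (-0.4082, 0.4082, 0.8165).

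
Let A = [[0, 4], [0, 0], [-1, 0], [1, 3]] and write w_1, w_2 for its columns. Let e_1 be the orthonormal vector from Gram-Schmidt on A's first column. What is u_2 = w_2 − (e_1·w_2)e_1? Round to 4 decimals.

u_2 = (4.0000, 0.0000, 1.5000, 1.5000)

w_1 = (0, 0, -1, 1); ‖w_1‖ = 1.4142, so e_1 = (0.0000, 0.0000, -0.7071, 0.7071).
e_1·w_2 = 0.0000·4 + 0.0000·0 + (-0.7071)·0 + 0.7071·3 = 2.1213.
u_2 = w_2 − 2.1213·e_1 = (4.0000, 0.0000, 1.5000, 1.5000).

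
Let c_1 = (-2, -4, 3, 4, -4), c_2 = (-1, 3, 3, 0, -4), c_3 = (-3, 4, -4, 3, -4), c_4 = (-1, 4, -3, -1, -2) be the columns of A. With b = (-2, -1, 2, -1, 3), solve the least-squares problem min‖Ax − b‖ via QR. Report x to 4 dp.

c_1 = (-2, -4, 3, 4, -4); ‖c_1‖ = 7.8102, so e_1 = (-0.2561, -0.5121, 0.3841, 0.5121, -0.5121).
e_1·c_2 = (-0.2561)·(-1) + (-0.5121)·3 + 0.3841·3 + 0.5121·0 + (-0.5121)·(-4) = 1.9206.
u_2 = c_2 − 1.9206·e_1 = (-0.5082, 3.9836, 2.2623, -0.9836, -3.0164).
‖u_2‖ = 5.5957, so e_2 = (-0.0908, 0.7119, 0.4043, -0.1758, -0.5391).
e_1·c_3 = (-0.2561)·(-3) + (-0.5121)·4 + 0.3841·(-4) + 0.5121·3 + (-0.5121)·(-4) = 0.7682; e_2·c_3 = (-0.0908)·(-3) + 0.7119·4 + 0.4043·(-4) + (-0.1758)·3 + (-0.5391)·(-4) = 3.1318.
u_3 = c_3 − 0.7682·e_1 − 3.1318·e_2 = (-2.5188, 2.1639, -5.5613, 3.1571, -1.9183).
‖u_3‖ = 7.4566, so e_3 = (-0.3378, 0.2902, -0.7458, 0.4234, -0.2573).
e_1·c_4 = (-0.2561)·(-1) + (-0.5121)·4 + 0.3841·(-3) + 0.5121·(-1) + (-0.5121)·(-2) = -2.4327; e_2·c_4 = (-0.0908)·(-1) + 0.7119·4 + 0.4043·(-3) + (-0.1758)·(-1) + (-0.5391)·(-2) = 2.9795; e_3·c_4 = (-0.3378)·(-1) + 0.2902·4 + (-0.7458)·(-3) + 0.4234·(-1) + (-0.2573)·(-2) = 3.8271.
u_4 = c_4 + 2.4327·e_1 − 2.9795·e_2 − 3.8271·e_3 = (-0.0595, -0.4776, -0.4158, -0.8507, -0.6552).
‖u_4‖ = 1.2481, so e_4 = (-0.0477, -0.3827, -0.3332, -0.6817, -0.5250).
Qᵀb = (-0.2561, -1.1631, -2.3014, -1.0815).
Back-substitute: x_4 = -1.0815/1.2481 = -0.8666.
x_3 = (-2.3014 − 3.8271·(-0.8666))/7.4566 = 0.1361.
x_2 = (-1.1631 − 3.1318·0.1361 − 2.9795·(-0.8666))/5.5957 = 0.1774.
x_1 = (-0.2561 − 1.9206·0.1774 − 0.7682·0.1361 + 2.4327·(-0.8666))/7.8102 = -0.3597.

x = (-0.3597, 0.1774, 0.1361, -0.8666)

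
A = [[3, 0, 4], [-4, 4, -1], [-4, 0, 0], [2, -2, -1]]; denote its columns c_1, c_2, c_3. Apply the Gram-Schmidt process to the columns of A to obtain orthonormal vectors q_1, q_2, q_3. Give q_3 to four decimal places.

c_1 = (3, -4, -4, 2); ‖c_1‖ = 6.7082, so q_1 = (0.4472, -0.5963, -0.5963, 0.2981).
q_1·c_2 = 0.4472·0 + (-0.5963)·4 + (-0.5963)·0 + 0.2981·(-2) = -2.9814.
u_2 = c_2 + 2.9814·q_1 = (1.3333, 2.2222, -1.7778, -1.1111).
‖u_2‖ = 3.3333, so q_2 = (0.4000, 0.6667, -0.5333, -0.3333).
q_1·c_3 = 0.4472·4 + (-0.5963)·(-1) + (-0.5963)·0 + 0.2981·(-1) = 2.0870; q_2·c_3 = 0.4000·4 + 0.6667·(-1) + (-0.5333)·0 + (-0.3333)·(-1) = 1.2667.
u_3 = c_3 − 2.0870·q_1 − 1.2667·q_2 = (2.5600, -0.6000, 1.9200, -1.2000).
‖u_3‖ = 3.4699, so q_3 = (0.7378, -0.1729, 0.5533, -0.3458).

q_3 = (0.7378, -0.1729, 0.5533, -0.3458)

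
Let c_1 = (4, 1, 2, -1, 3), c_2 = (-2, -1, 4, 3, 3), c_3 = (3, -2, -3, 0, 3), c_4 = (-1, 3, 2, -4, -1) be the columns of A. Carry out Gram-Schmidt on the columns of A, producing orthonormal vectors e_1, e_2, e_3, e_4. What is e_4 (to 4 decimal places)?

e_4 = (-0.5100, 0.0353, -0.0624, -0.7161, 0.4711)

e_1 = c_1/‖c_1‖ = (4, 1, 2, -1, 3)/5.5678 = (0.7184, 0.1796, 0.3592, -0.1796, 0.5388).
r_{12} = e_1·c_2 = 0.8980.
u_2 = c_2 − 0.8980·e_1 = (-2.6452, -1.1613, 3.6774, 3.1613, 2.5161).
‖u_2‖ = 6.1801, so e_2 = (-0.4280, -0.1879, 0.5950, 0.5115, 0.4071).
r_{13} = e_1·c_3 = 2.3349; r_{23} = e_2·c_3 = -1.4719.
u_3 = c_3 − 2.3349·e_1 + 1.4719·e_2 = (0.6926, -2.6959, -2.9628, 1.1723, 2.3412).
‖u_3‖ = 4.8355, so e_3 = (0.1432, -0.5575, -0.6127, 0.2424, 0.4842).
r_{14} = e_1·c_4 = 0.7184; r_{24} = e_2·c_4 = -1.3989; r_{34} = e_3·c_4 = -4.4952.
u_4 = c_4 − 0.7184·e_1 + 1.3989·e_2 + 4.4952·e_3 = (-1.4710, 0.1019, -0.1800, -2.0656, 1.3589).
‖u_4‖ = 2.8844, so e_4 = (-0.5100, 0.0353, -0.0624, -0.7161, 0.4711).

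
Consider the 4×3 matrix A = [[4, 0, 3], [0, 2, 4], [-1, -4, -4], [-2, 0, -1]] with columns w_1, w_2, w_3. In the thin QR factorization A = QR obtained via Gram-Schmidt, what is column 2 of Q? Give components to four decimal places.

e_2 = (-0.1737, 0.4560, -0.8685, 0.0869)

w_1 = (4, 0, -1, -2); ‖w_1‖ = 4.5826, so e_1 = (0.8729, 0.0000, -0.2182, -0.4364).
e_1·w_2 = 0.8729·0 + 0.0000·2 + (-0.2182)·(-4) + (-0.4364)·0 = 0.8729.
u_2 = w_2 − 0.8729·e_1 = (-0.7619, 2.0000, -3.8095, 0.3810).
‖u_2‖ = 4.3861, so e_2 = (-0.1737, 0.4560, -0.8685, 0.0869).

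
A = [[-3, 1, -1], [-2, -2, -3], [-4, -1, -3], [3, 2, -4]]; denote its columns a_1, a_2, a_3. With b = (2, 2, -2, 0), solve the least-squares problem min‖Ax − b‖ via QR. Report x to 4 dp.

x = (-0.0630, 0.0693, -0.0409)

a_1 = (-3, -2, -4, 3); ‖a_1‖ = 6.1644, so q_1 = (-0.4867, -0.3244, -0.6489, 0.4867).
q_1·a_2 = (-0.4867)·1 + (-0.3244)·(-2) + (-0.6489)·(-1) + 0.4867·2 = 1.7844.
u_2 = a_2 − 1.7844·q_1 = (1.8684, -1.4211, 0.1579, 1.1316).
‖u_2‖ = 2.6107, so q_2 = (0.7157, -0.5443, 0.0605, 0.4334).
q_1·a_3 = (-0.4867)·(-1) + (-0.3244)·(-3) + (-0.6489)·(-3) + 0.4867·(-4) = 1.4600; q_2·a_3 = 0.7157·(-1) + (-0.5443)·(-3) + 0.0605·(-3) + 0.4334·(-4) = -0.9979.
u_3 = a_3 − 1.4600·q_1 + 0.9979·q_2 = (0.4247, -3.0695, -1.9923, -4.2780).
‖u_3‖ = 5.6456, so q_3 = (0.0752, -0.5437, -0.3529, -0.7578).
Qᵀb = (-0.3244, 0.2218, -0.2312).
Back-substitute: x_3 = -0.2312/5.6456 = -0.0409.
x_2 = (0.2218 + 0.9979·(-0.0409))/2.6107 = 0.0693.
x_1 = (-0.3244 − 1.7844·0.0693 − 1.4600·(-0.0409))/6.1644 = -0.0630.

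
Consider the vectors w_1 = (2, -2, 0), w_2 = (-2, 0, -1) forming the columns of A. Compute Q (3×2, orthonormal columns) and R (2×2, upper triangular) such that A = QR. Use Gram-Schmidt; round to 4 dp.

Q = [[0.7071, -0.5774], [-0.7071, -0.5774], [0.0000, -0.5774]], R = [[2.8284, -1.4142], [0.0000, 1.7321]]

w_1 = (2, -2, 0); ‖w_1‖ = 2.8284, so e_1 = (0.7071, -0.7071, 0.0000).
e_1·w_2 = 0.7071·(-2) + (-0.7071)·0 + 0.0000·(-1) = -1.4142.
u_2 = w_2 + 1.4142·e_1 = (-1.0000, -1.0000, -1.0000).
‖u_2‖ = 1.7321, so e_2 = (-0.5774, -0.5774, -0.5774).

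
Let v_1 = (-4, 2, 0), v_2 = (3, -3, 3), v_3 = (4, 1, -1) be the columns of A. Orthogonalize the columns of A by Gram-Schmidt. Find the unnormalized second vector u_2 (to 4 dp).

u_2 = (-0.6000, -1.2000, 3.0000)

v_1 = (-4, 2, 0); ‖v_1‖ = 4.4721, so q_1 = (-0.8944, 0.4472, 0.0000).
q_1·v_2 = (-0.8944)·3 + 0.4472·(-3) + 0.0000·3 = -4.0249.
u_2 = v_2 + 4.0249·q_1 = (-0.6000, -1.2000, 3.0000).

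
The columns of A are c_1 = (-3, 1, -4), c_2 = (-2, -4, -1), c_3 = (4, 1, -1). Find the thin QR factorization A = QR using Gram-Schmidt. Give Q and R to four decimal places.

Q = [[-0.5883, -0.2953, 0.7528], [0.1961, -0.9553, -0.2214], [-0.7845, -0.0174, -0.6199]], R = [[5.0990, 1.1767, -1.3728], [0.0000, 4.4289, -2.1189], [0.0000, 0.0000, 3.4096]]

q_1 = c_1/‖c_1‖ = (-3, 1, -4)/5.0990 = (-0.5883, 0.1961, -0.7845).
r_{12} = q_1·c_2 = 1.1767.
u_2 = c_2 − 1.1767·q_1 = (-1.3077, -4.2308, -0.0769).
‖u_2‖ = 4.4289, so q_2 = (-0.2953, -0.9553, -0.0174).
r_{13} = q_1·c_3 = -1.3728; r_{23} = q_2·c_3 = -2.1189.
u_3 = c_3 + 1.3728·q_1 + 2.1189·q_2 = (2.5667, -0.7549, -2.1137).
‖u_3‖ = 3.4096, so q_3 = (0.7528, -0.2214, -0.6199).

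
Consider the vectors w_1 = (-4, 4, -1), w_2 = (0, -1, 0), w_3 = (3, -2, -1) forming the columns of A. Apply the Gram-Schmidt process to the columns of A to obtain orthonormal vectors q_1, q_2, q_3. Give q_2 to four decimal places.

q_2 = (-0.6755, -0.7177, -0.1689)

w_1 = (-4, 4, -1); ‖w_1‖ = 5.7446, so q_1 = (-0.6963, 0.6963, -0.1741).
q_1·w_2 = (-0.6963)·0 + 0.6963·(-1) + (-0.1741)·0 = -0.6963.
u_2 = w_2 + 0.6963·q_1 = (-0.4848, -0.5152, -0.1212).
‖u_2‖ = 0.7177, so q_2 = (-0.6755, -0.7177, -0.1689).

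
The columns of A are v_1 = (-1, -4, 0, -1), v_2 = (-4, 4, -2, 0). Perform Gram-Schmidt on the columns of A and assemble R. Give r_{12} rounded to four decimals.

r_{12} = -2.8284

v_1 = (-1, -4, 0, -1); ‖v_1‖ = 4.2426, so q_1 = (-0.2357, -0.9428, 0.0000, -0.2357).
r_{12} = q_1·v_2 = -2.8284.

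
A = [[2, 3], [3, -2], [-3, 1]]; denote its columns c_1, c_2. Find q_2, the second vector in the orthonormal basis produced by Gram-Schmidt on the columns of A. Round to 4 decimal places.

q_2 = (0.8877, -0.4315, 0.1603)

c_1 = (2, 3, -3); ‖c_1‖ = 4.6904, so q_1 = (0.4264, 0.6396, -0.6396).
q_1·c_2 = 0.4264·3 + 0.6396·(-2) + (-0.6396)·1 = -0.6396.
u_2 = c_2 + 0.6396·q_1 = (3.2727, -1.5909, 0.5909).
‖u_2‖ = 3.6866, so q_2 = (0.8877, -0.4315, 0.1603).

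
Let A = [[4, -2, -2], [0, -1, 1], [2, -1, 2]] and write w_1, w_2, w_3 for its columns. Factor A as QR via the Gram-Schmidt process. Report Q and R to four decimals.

Q = [[0.8944, 0.0000, -0.4472], [0.0000, -1.0000, 0.0000], [0.4472, 0.0000, 0.8944]], R = [[4.4721, -2.2361, -0.8944], [0.0000, 1.0000, -1.0000], [0.0000, 0.0000, 2.6833]]

w_1 = (4, 0, 2); ‖w_1‖ = 4.4721, so q_1 = (0.8944, 0.0000, 0.4472).
q_1·w_2 = 0.8944·(-2) + 0.0000·(-1) + 0.4472·(-1) = -2.2361.
u_2 = w_2 + 2.2361·q_1 = (0.0000, -1.0000, 0.0000).
‖u_2‖ = 1.0000, so q_2 = (0.0000, -1.0000, 0.0000).
q_1·w_3 = 0.8944·(-2) + 0.0000·1 + 0.4472·2 = -0.8944; q_2·w_3 = 0.0000·(-2) + (-1.0000)·1 + 0.0000·2 = -1.0000.
u_3 = w_3 + 0.8944·q_1 + 1.0000·q_2 = (-1.2000, 0.0000, 2.4000).
‖u_3‖ = 2.6833, so q_3 = (-0.4472, 0.0000, 0.8944).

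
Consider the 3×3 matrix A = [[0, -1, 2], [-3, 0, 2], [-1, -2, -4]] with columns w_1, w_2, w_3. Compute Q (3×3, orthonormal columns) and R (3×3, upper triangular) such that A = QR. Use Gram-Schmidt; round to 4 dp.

Q = [[0.0000, -0.4663, 0.8847], [-0.9487, 0.2798, 0.1474], [-0.3162, -0.8393, -0.4423]], R = [[3.1623, 0.6325, -0.6325], [0.0000, 2.1448, 2.9840], [0.0000, 0.0000, 3.8335]]

e_1 = w_1/‖w_1‖ = (0, -3, -1)/3.1623 = (0.0000, -0.9487, -0.3162).
r_{12} = e_1·w_2 = 0.6325.
u_2 = w_2 − 0.6325·e_1 = (-1.0000, 0.6000, -1.8000).
‖u_2‖ = 2.1448, so e_2 = (-0.4663, 0.2798, -0.8393).
r_{13} = e_1·w_3 = -0.6325; r_{23} = e_2·w_3 = 2.9840.
u_3 = w_3 + 0.6325·e_1 − 2.9840·e_2 = (3.3913, 0.5652, -1.6957).
‖u_3‖ = 3.8335, so e_3 = (0.8847, 0.1474, -0.4423).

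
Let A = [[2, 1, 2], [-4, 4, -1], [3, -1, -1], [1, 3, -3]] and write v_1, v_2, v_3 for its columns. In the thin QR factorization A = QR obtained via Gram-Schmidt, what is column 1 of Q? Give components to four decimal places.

q_1 = v_1/‖v_1‖ = (2, -4, 3, 1)/5.4772 = (0.3651, -0.7303, 0.5477, 0.1826).

q_1 = (0.3651, -0.7303, 0.5477, 0.1826)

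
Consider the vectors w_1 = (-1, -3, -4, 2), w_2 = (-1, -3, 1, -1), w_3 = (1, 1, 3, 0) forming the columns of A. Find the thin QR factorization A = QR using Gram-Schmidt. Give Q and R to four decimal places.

q_1 = w_1/‖w_1‖ = (-1, -3, -4, 2)/5.4772 = (-0.1826, -0.5477, -0.7303, 0.3651).
r_{12} = q_1·w_2 = 0.7303.
u_2 = w_2 − 0.7303·q_1 = (-0.8667, -2.6000, 1.5333, -1.2667).
‖u_2‖ = 3.3862, so q_2 = (-0.2559, -0.7678, 0.4528, -0.3741).
r_{13} = q_1·w_3 = -2.9212; r_{23} = q_2·w_3 = 0.3347.
u_3 = w_3 + 2.9212·q_1 − 0.3347·q_2 = (0.5523, -0.3430, 0.7151, 1.1919).
‖u_3‖ = 1.5345, so q_3 = (0.3599, -0.2235, 0.4660, 0.7767).

Q = [[-0.1826, -0.2559, 0.3599], [-0.5477, -0.7678, -0.2235], [-0.7303, 0.4528, 0.4660], [0.3651, -0.3741, 0.7767]], R = [[5.4772, 0.7303, -2.9212], [0.0000, 3.3862, 0.3347], [0.0000, 0.0000, 1.5345]]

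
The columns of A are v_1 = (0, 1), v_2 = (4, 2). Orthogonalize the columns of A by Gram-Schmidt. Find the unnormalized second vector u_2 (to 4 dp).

v_1 = (0, 1); ‖v_1‖ = 1.0000, so e_1 = (0.0000, 1.0000).
e_1·v_2 = 0.0000·4 + 1.0000·2 = 2.0000.
u_2 = v_2 − 2.0000·e_1 = (4.0000, 0.0000).

u_2 = (4.0000, 0.0000)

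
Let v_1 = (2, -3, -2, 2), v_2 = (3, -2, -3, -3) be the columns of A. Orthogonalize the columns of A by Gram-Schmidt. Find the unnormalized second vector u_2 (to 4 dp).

e_1 = v_1/‖v_1‖ = (2, -3, -2, 2)/4.5826 = (0.4364, -0.6547, -0.4364, 0.4364).
r_{12} = e_1·v_2 = 2.6186.
u_2 = v_2 − 2.6186·e_1 = (1.8571, -0.2857, -1.8571, -4.1429).

u_2 = (1.8571, -0.2857, -1.8571, -4.1429)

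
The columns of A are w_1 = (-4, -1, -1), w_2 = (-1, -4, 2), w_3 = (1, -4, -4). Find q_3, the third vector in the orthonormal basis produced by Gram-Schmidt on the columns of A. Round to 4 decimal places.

q_1 = w_1/‖w_1‖ = (-4, -1, -1)/4.2426 = (-0.9428, -0.2357, -0.2357).
r_{12} = q_1·w_2 = 1.4142.
u_2 = w_2 − 1.4142·q_1 = (0.3333, -3.6667, 2.3333).
‖u_2‖ = 4.3589, so q_2 = (0.0765, -0.8412, 0.5353).
r_{13} = q_1·w_3 = 0.9428; r_{23} = q_2·w_3 = 1.3000.
u_3 = w_3 − 0.9428·q_1 − 1.3000·q_2 = (1.7895, -2.6842, -4.4737).
‖u_3‖ = 5.5155, so q_3 = (0.3244, -0.4867, -0.8111).

q_3 = (0.3244, -0.4867, -0.8111)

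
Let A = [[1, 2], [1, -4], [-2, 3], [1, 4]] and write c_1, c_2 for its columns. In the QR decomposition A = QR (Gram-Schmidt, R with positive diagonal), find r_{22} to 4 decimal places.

q_1 = c_1/‖c_1‖ = (1, 1, -2, 1)/2.6458 = (0.3780, 0.3780, -0.7559, 0.3780).
r_{12} = q_1·c_2 = -1.5119.
u_2 = c_2 + 1.5119·q_1 = (2.5714, -3.4286, 1.8571, 4.5714).
r_{22} = ‖u_2‖ = 6.5356.

r_{22} = 6.5356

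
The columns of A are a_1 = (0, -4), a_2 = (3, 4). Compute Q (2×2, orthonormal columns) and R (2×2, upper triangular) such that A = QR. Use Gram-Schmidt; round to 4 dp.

a_1 = (0, -4); ‖a_1‖ = 4.0000, so q_1 = (0.0000, -1.0000).
q_1·a_2 = 0.0000·3 + (-1.0000)·4 = -4.0000.
u_2 = a_2 + 4.0000·q_1 = (3.0000, 0.0000).
‖u_2‖ = 3.0000, so q_2 = (1.0000, 0.0000).

Q = [[0.0000, 1.0000], [-1.0000, 0.0000]], R = [[4.0000, -4.0000], [0.0000, 3.0000]]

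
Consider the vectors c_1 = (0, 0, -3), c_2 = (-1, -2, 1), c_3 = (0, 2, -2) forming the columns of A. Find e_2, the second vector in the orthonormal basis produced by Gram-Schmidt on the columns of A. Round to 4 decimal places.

e_2 = (-0.4472, -0.8944, 0.0000)

c_1 = (0, 0, -3); ‖c_1‖ = 3.0000, so e_1 = (0.0000, 0.0000, -1.0000).
e_1·c_2 = 0.0000·(-1) + 0.0000·(-2) + (-1.0000)·1 = -1.0000.
u_2 = c_2 + 1.0000·e_1 = (-1.0000, -2.0000, 0.0000).
‖u_2‖ = 2.2361, so e_2 = (-0.4472, -0.8944, 0.0000).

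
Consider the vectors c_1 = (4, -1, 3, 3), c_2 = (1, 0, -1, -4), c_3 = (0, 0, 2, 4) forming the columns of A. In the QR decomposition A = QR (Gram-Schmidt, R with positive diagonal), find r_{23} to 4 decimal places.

r_{23} = -3.2366

c_1 = (4, -1, 3, 3); ‖c_1‖ = 5.9161, so q_1 = (0.6761, -0.1690, 0.5071, 0.5071).
q_1·c_2 = 0.6761·1 + (-0.1690)·0 + 0.5071·(-1) + 0.5071·(-4) = -1.8593.
u_2 = c_2 + 1.8593·q_1 = (2.2571, -0.3143, -0.0571, -3.0571).
‖u_2‖ = 3.8135, so q_2 = (0.5919, -0.0824, -0.0150, -0.8017).
r_{23} = q_2·c_3 = -3.2366.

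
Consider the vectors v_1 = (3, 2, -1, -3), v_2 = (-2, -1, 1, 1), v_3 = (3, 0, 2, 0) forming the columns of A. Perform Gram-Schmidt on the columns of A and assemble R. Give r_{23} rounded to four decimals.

r_{23} = -0.4046

v_1 = (3, 2, -1, -3); ‖v_1‖ = 4.7958, so q_1 = (0.6255, 0.4170, -0.2085, -0.6255).
q_1·v_2 = 0.6255·(-2) + 0.4170·(-1) + (-0.2085)·1 + (-0.6255)·1 = -2.5022.
u_2 = v_2 + 2.5022·q_1 = (-0.4348, 0.0435, 0.4783, -0.5652).
‖u_2‖ = 0.8597, so q_2 = (-0.5057, 0.0506, 0.5563, -0.6574).
r_{23} = q_2·v_3 = -0.4046.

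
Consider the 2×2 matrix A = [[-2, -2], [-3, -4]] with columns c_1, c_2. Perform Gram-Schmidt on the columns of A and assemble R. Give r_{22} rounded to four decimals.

c_1 = (-2, -3); ‖c_1‖ = 3.6056, so e_1 = (-0.5547, -0.8321).
e_1·c_2 = (-0.5547)·(-2) + (-0.8321)·(-4) = 4.4376.
u_2 = c_2 − 4.4376·e_1 = (0.4615, -0.3077).
r_{22} = ‖u_2‖ = 0.5547.

r_{22} = 0.5547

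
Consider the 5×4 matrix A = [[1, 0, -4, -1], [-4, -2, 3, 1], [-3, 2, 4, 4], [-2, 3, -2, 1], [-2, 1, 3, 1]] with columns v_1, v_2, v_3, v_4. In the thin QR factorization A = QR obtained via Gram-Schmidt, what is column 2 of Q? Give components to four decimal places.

e_2 = (0.0429, -0.6574, 0.3573, 0.6431, 0.1572)

e_1 = v_1/‖v_1‖ = (1, -4, -3, -2, -2)/5.8310 = (0.1715, -0.6860, -0.5145, -0.3430, -0.3430).
r_{12} = e_1·v_2 = -1.0290.
u_2 = v_2 + 1.0290·e_1 = (0.1765, -2.7059, 1.4706, 2.6471, 0.6471).
‖u_2‖ = 4.1160, so e_2 = (0.0429, -0.6574, 0.3573, 0.6431, 0.1572).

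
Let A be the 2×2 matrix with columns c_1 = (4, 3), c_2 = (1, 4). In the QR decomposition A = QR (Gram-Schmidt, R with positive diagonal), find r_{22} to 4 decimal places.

r_{22} = 2.6000

e_1 = c_1/‖c_1‖ = (4, 3)/5.0000 = (0.8000, 0.6000).
r_{12} = e_1·c_2 = 3.2000.
u_2 = c_2 − 3.2000·e_1 = (-1.5600, 2.0800).
r_{22} = ‖u_2‖ = 2.6000.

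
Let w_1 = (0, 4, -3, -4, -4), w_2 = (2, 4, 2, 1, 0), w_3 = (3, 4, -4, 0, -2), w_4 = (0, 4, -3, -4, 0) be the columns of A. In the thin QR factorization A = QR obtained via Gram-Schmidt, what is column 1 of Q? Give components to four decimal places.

e_1 = (0.0000, 0.5298, -0.3974, -0.5298, -0.5298)

e_1 = w_1/‖w_1‖ = (0, 4, -3, -4, -4)/7.5498 = (0.0000, 0.5298, -0.3974, -0.5298, -0.5298).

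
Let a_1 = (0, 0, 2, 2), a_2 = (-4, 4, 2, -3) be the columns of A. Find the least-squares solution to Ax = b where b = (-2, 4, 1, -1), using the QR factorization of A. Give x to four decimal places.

q_1 = a_1/‖a_1‖ = (0, 0, 2, 2)/2.8284 = (0.0000, 0.0000, 0.7071, 0.7071).
r_{12} = q_1·a_2 = -0.7071.
u_2 = a_2 + 0.7071·q_1 = (-4.0000, 4.0000, 2.5000, -2.5000).
‖u_2‖ = 6.6708, so q_2 = (-0.5996, 0.5996, 0.3748, -0.3748).
Qᵀb = (0.0000, 4.3473).
Back-substitute: x_2 = 4.3473/6.6708 = 0.6517.
x_1 = (0.0000 + 0.7071·0.6517)/2.8284 = 0.1629.

x = (0.1629, 0.6517)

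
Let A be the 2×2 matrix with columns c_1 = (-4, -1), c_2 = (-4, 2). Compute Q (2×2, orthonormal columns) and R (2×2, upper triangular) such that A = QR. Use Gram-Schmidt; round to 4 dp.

Q = [[-0.9701, -0.2425], [-0.2425, 0.9701]], R = [[4.1231, 3.3955], [0.0000, 2.9104]]

c_1 = (-4, -1); ‖c_1‖ = 4.1231, so q_1 = (-0.9701, -0.2425).
q_1·c_2 = (-0.9701)·(-4) + (-0.2425)·2 = 3.3955.
u_2 = c_2 − 3.3955·q_1 = (-0.7059, 2.8235).
‖u_2‖ = 2.9104, so q_2 = (-0.2425, 0.9701).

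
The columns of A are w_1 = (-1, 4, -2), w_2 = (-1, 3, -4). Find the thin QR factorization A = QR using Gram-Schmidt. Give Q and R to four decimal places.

e_1 = w_1/‖w_1‖ = (-1, 4, -2)/4.5826 = (-0.2182, 0.8729, -0.4364).
r_{12} = e_1·w_2 = 4.5826.
u_2 = w_2 − 4.5826·e_1 = (0.0000, -1.0000, -2.0000).
‖u_2‖ = 2.2361, so e_2 = (0.0000, -0.4472, -0.8944).

Q = [[-0.2182, 0.0000], [0.8729, -0.4472], [-0.4364, -0.8944]], R = [[4.5826, 4.5826], [0.0000, 2.2361]]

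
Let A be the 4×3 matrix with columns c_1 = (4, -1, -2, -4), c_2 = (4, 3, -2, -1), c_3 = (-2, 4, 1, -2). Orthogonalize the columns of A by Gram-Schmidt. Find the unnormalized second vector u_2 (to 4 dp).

u_2 = (1.7297, 3.5676, -0.8649, 1.2703)

e_1 = c_1/‖c_1‖ = (4, -1, -2, -4)/6.0828 = (0.6576, -0.1644, -0.3288, -0.6576).
r_{12} = e_1·c_2 = 3.4524.
u_2 = c_2 − 3.4524·e_1 = (1.7297, 3.5676, -0.8649, 1.2703).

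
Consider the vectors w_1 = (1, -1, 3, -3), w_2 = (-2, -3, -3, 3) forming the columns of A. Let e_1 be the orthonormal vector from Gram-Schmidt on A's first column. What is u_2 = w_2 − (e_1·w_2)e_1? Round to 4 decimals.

u_2 = (-1.1500, -3.8500, -0.4500, 0.4500)

w_1 = (1, -1, 3, -3); ‖w_1‖ = 4.4721, so e_1 = (0.2236, -0.2236, 0.6708, -0.6708).
e_1·w_2 = 0.2236·(-2) + (-0.2236)·(-3) + 0.6708·(-3) + (-0.6708)·3 = -3.8013.
u_2 = w_2 + 3.8013·e_1 = (-1.1500, -3.8500, -0.4500, 0.4500).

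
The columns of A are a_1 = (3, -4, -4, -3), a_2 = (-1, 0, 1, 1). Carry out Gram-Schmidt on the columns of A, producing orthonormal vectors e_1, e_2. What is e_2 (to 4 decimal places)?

e_2 = (-0.4000, -0.8000, 0.2000, 0.4000)

a_1 = (3, -4, -4, -3); ‖a_1‖ = 7.0711, so e_1 = (0.4243, -0.5657, -0.5657, -0.4243).
e_1·a_2 = 0.4243·(-1) + (-0.5657)·0 + (-0.5657)·1 + (-0.4243)·1 = -1.4142.
u_2 = a_2 + 1.4142·e_1 = (-0.4000, -0.8000, 0.2000, 0.4000).
‖u_2‖ = 1.0000, so e_2 = (-0.4000, -0.8000, 0.2000, 0.4000).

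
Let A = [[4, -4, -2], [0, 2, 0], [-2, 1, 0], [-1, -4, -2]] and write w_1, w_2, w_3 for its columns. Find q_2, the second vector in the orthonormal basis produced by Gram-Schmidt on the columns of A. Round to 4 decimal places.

q_1 = w_1/‖w_1‖ = (4, 0, -2, -1)/4.5826 = (0.8729, 0.0000, -0.4364, -0.2182).
r_{12} = q_1·w_2 = -3.0551.
u_2 = w_2 + 3.0551·q_1 = (-1.3333, 2.0000, -0.3333, -4.6667).
‖u_2‖ = 5.2599, so q_2 = (-0.2535, 0.3802, -0.0634, -0.8872).

q_2 = (-0.2535, 0.3802, -0.0634, -0.8872)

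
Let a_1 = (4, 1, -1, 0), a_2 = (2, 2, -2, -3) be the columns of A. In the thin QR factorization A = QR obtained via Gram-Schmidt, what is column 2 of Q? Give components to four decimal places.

q_2 = (-0.1849, 0.3698, -0.3698, -0.8321)

q_1 = a_1/‖a_1‖ = (4, 1, -1, 0)/4.2426 = (0.9428, 0.2357, -0.2357, 0.0000).
r_{12} = q_1·a_2 = 2.8284.
u_2 = a_2 − 2.8284·q_1 = (-0.6667, 1.3333, -1.3333, -3.0000).
‖u_2‖ = 3.6056, so q_2 = (-0.1849, 0.3698, -0.3698, -0.8321).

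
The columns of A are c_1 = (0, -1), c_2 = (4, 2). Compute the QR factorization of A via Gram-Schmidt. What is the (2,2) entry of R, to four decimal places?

c_1 = (0, -1); ‖c_1‖ = 1.0000, so e_1 = (0.0000, -1.0000).
e_1·c_2 = 0.0000·4 + (-1.0000)·2 = -2.0000.
u_2 = c_2 + 2.0000·e_1 = (4.0000, 0.0000).
r_{22} = ‖u_2‖ = 4.0000.

r_{22} = 4.0000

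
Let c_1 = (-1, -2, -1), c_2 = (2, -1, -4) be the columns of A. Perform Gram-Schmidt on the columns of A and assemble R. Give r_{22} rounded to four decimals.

c_1 = (-1, -2, -1); ‖c_1‖ = 2.4495, so e_1 = (-0.4082, -0.8165, -0.4082).
e_1·c_2 = (-0.4082)·2 + (-0.8165)·(-1) + (-0.4082)·(-4) = 1.6330.
u_2 = c_2 − 1.6330·e_1 = (2.6667, 0.3333, -3.3333).
r_{22} = ‖u_2‖ = 4.2817.

r_{22} = 4.2817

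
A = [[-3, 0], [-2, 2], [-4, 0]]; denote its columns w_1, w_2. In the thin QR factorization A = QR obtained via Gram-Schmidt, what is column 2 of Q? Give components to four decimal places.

e_2 = (-0.2228, 0.9285, -0.2971)

e_1 = w_1/‖w_1‖ = (-3, -2, -4)/5.3852 = (-0.5571, -0.3714, -0.7428).
r_{12} = e_1·w_2 = -0.7428.
u_2 = w_2 + 0.7428·e_1 = (-0.4138, 1.7241, -0.5517).
‖u_2‖ = 1.8570, so e_2 = (-0.2228, 0.9285, -0.2971).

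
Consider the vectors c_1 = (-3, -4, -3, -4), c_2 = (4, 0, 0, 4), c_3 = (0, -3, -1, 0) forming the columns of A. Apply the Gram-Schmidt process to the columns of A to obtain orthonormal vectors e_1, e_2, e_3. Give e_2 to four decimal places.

e_2 = (0.5743, -0.5545, -0.4159, 0.4357)

e_1 = c_1/‖c_1‖ = (-3, -4, -3, -4)/7.0711 = (-0.4243, -0.5657, -0.4243, -0.5657).
r_{12} = e_1·c_2 = -3.9598.
u_2 = c_2 + 3.9598·e_1 = (2.3200, -2.2400, -1.6800, 1.7600).
‖u_2‖ = 4.0398, so e_2 = (0.5743, -0.5545, -0.4159, 0.4357).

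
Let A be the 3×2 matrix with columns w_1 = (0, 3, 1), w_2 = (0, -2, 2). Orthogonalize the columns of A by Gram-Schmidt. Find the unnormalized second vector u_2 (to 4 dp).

w_1 = (0, 3, 1); ‖w_1‖ = 3.1623, so q_1 = (0.0000, 0.9487, 0.3162).
q_1·w_2 = 0.0000·0 + 0.9487·(-2) + 0.3162·2 = -1.2649.
u_2 = w_2 + 1.2649·q_1 = (0.0000, -0.8000, 2.4000).

u_2 = (0.0000, -0.8000, 2.4000)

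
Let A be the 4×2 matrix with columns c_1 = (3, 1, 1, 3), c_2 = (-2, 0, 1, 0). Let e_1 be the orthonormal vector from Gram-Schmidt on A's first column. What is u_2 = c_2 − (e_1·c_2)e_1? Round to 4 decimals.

u_2 = (-1.2500, 0.2500, 1.2500, 0.7500)

e_1 = c_1/‖c_1‖ = (3, 1, 1, 3)/4.4721 = (0.6708, 0.2236, 0.2236, 0.6708).
r_{12} = e_1·c_2 = -1.1180.
u_2 = c_2 + 1.1180·e_1 = (-1.2500, 0.2500, 1.2500, 0.7500).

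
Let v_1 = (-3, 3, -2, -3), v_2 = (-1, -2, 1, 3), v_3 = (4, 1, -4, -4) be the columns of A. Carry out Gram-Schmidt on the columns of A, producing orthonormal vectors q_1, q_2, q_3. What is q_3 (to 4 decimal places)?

q_3 = (0.1295, -0.3897, -0.9077, 0.0860)

v_1 = (-3, 3, -2, -3); ‖v_1‖ = 5.5678, so q_1 = (-0.5388, 0.5388, -0.3592, -0.5388).
q_1·v_2 = (-0.5388)·(-1) + 0.5388·(-2) + (-0.3592)·1 + (-0.5388)·3 = -2.5145.
u_2 = v_2 + 2.5145·q_1 = (-2.3548, -0.6452, 0.0968, 1.6452).
‖u_2‖ = 2.9457, so q_2 = (-0.7994, -0.2190, 0.0329, 0.5585).
q_1·v_3 = (-0.5388)·4 + 0.5388·1 + (-0.3592)·(-4) + (-0.5388)·(-4) = 1.9757; q_2·v_3 = (-0.7994)·4 + (-0.2190)·1 + 0.0329·(-4) + 0.5585·(-4) = -5.7820.
u_3 = v_3 − 1.9757·q_1 + 5.7820·q_2 = (0.4424, -1.3309, -3.1004, 0.2937).
‖u_3‖ = 3.4155, so q_3 = (0.1295, -0.3897, -0.9077, 0.0860).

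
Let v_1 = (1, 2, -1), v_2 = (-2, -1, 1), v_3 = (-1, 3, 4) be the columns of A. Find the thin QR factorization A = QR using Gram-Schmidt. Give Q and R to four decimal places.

Q = [[0.4082, -0.8616, 0.3015], [0.8165, 0.4924, 0.3015], [-0.4082, 0.1231, 0.9045]], R = [[2.4495, -2.0412, 0.4082], [0.0000, 1.3540, 2.8311], [0.0000, 0.0000, 4.2212]]

v_1 = (1, 2, -1); ‖v_1‖ = 2.4495, so q_1 = (0.4082, 0.8165, -0.4082).
q_1·v_2 = 0.4082·(-2) + 0.8165·(-1) + (-0.4082)·1 = -2.0412.
u_2 = v_2 + 2.0412·q_1 = (-1.1667, 0.6667, 0.1667).
‖u_2‖ = 1.3540, so q_2 = (-0.8616, 0.4924, 0.1231).
q_1·v_3 = 0.4082·(-1) + 0.8165·3 + (-0.4082)·4 = 0.4082; q_2·v_3 = (-0.8616)·(-1) + 0.4924·3 + 0.1231·4 = 2.8311.
u_3 = v_3 − 0.4082·q_1 − 2.8311·q_2 = (1.2727, 1.2727, 3.8182).
‖u_3‖ = 4.2212, so q_3 = (0.3015, 0.3015, 0.9045).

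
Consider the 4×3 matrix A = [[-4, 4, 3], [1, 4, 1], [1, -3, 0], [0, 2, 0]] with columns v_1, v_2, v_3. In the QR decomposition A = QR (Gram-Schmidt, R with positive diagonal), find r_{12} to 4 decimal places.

q_1 = v_1/‖v_1‖ = (-4, 1, 1, 0)/4.2426 = (-0.9428, 0.2357, 0.2357, 0.0000).
r_{12} = q_1·v_2 = -3.5355.

r_{12} = -3.5355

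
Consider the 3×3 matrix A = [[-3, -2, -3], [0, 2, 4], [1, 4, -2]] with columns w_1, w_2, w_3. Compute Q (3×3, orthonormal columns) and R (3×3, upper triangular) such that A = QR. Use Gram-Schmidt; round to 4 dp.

Q = [[-0.9487, 0.2673, -0.1690], [0.0000, 0.5345, 0.8452], [0.3162, 0.8018, -0.5071]], R = [[3.1623, 3.1623, 2.2136], [0.0000, 3.7417, -0.2673], [0.0000, 0.0000, 4.9019]]

w_1 = (-3, 0, 1); ‖w_1‖ = 3.1623, so q_1 = (-0.9487, 0.0000, 0.3162).
q_1·w_2 = (-0.9487)·(-2) + 0.0000·2 + 0.3162·4 = 3.1623.
u_2 = w_2 − 3.1623·q_1 = (1.0000, 2.0000, 3.0000).
‖u_2‖ = 3.7417, so q_2 = (0.2673, 0.5345, 0.8018).
q_1·w_3 = (-0.9487)·(-3) + 0.0000·4 + 0.3162·(-2) = 2.2136; q_2·w_3 = 0.2673·(-3) + 0.5345·4 + 0.8018·(-2) = -0.2673.
u_3 = w_3 − 2.2136·q_1 + 0.2673·q_2 = (-0.8286, 4.1429, -2.4857).
‖u_3‖ = 4.9019, so q_3 = (-0.1690, 0.8452, -0.5071).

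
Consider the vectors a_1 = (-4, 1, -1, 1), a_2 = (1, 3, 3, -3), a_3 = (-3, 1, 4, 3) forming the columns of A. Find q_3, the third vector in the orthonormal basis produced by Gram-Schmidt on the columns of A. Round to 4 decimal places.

q_3 = (-0.0667, -0.1224, 0.7688, 0.6242)

a_1 = (-4, 1, -1, 1); ‖a_1‖ = 4.3589, so q_1 = (-0.9177, 0.2294, -0.2294, 0.2294).
q_1·a_2 = (-0.9177)·1 + 0.2294·3 + (-0.2294)·3 + 0.2294·(-3) = -1.6059.
u_2 = a_2 + 1.6059·q_1 = (-0.4737, 3.3684, 2.6316, -2.6316).
‖u_2‖ = 5.0419, so q_2 = (-0.0939, 0.6681, 0.5219, -0.5219).
q_1·a_3 = (-0.9177)·(-3) + 0.2294·1 + (-0.2294)·4 + 0.2294·3 = 2.7530; q_2·a_3 = (-0.0939)·(-3) + 0.6681·1 + 0.5219·4 + (-0.5219)·3 = 1.4719.
u_3 = a_3 − 2.7530·q_1 − 1.4719·q_2 = (-0.3354, -0.6149, 3.8634, 3.1366).
‖u_3‖ = 5.0254, so q_3 = (-0.0667, -0.1224, 0.7688, 0.6242).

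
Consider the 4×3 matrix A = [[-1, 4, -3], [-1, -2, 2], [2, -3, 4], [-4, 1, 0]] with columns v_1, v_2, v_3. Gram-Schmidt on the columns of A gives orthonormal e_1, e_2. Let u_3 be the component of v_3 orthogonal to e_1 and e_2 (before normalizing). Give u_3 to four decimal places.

u_3 = (0.8101, -0.0969, 1.3023, 0.4729)

v_1 = (-1, -1, 2, -4); ‖v_1‖ = 4.6904, so e_1 = (-0.2132, -0.2132, 0.4264, -0.8528).
e_1·v_2 = (-0.2132)·4 + (-0.2132)·(-2) + 0.4264·(-3) + (-0.8528)·1 = -2.5584.
u_2 = v_2 + 2.5584·e_1 = (3.4545, -2.5455, -1.9091, -1.1818).
‖u_2‖ = 4.8430, so e_2 = (0.7133, -0.5256, -0.3942, -0.2440).
e_1·v_3 = (-0.2132)·(-3) + (-0.2132)·2 + 0.4264·4 + (-0.8528)·0 = 1.9188; e_2·v_3 = 0.7133·(-3) + (-0.5256)·2 + (-0.3942)·4 + (-0.2440)·0 = -4.7679.
u_3 = v_3 − 1.9188·e_1 + 4.7679·e_2 = (0.8101, -0.0969, 1.3023, 0.4729).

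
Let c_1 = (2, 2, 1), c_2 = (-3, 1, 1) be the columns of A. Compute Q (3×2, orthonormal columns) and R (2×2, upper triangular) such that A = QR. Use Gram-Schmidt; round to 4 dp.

c_1 = (2, 2, 1); ‖c_1‖ = 3.0000, so e_1 = (0.6667, 0.6667, 0.3333).
e_1·c_2 = 0.6667·(-3) + 0.6667·1 + 0.3333·1 = -1.0000.
u_2 = c_2 + 1.0000·e_1 = (-2.3333, 1.6667, 1.3333).
‖u_2‖ = 3.1623, so e_2 = (-0.7379, 0.5270, 0.4216).

Q = [[0.6667, -0.7379], [0.6667, 0.5270], [0.3333, 0.4216]], R = [[3.0000, -1.0000], [0.0000, 3.1623]]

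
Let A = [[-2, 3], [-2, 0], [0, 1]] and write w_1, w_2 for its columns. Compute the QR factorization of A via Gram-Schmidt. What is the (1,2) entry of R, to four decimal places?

w_1 = (-2, -2, 0); ‖w_1‖ = 2.8284, so e_1 = (-0.7071, -0.7071, 0.0000).
r_{12} = e_1·w_2 = -2.1213.

r_{12} = -2.1213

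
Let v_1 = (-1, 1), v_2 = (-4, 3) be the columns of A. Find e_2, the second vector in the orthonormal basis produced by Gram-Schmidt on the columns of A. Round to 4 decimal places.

e_2 = (-0.7071, -0.7071)

v_1 = (-1, 1); ‖v_1‖ = 1.4142, so e_1 = (-0.7071, 0.7071).
e_1·v_2 = (-0.7071)·(-4) + 0.7071·3 = 4.9497.
u_2 = v_2 − 4.9497·e_1 = (-0.5000, -0.5000).
‖u_2‖ = 0.7071, so e_2 = (-0.7071, -0.7071).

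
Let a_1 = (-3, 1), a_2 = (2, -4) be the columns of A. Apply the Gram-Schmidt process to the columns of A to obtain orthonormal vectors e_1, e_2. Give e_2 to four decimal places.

a_1 = (-3, 1); ‖a_1‖ = 3.1623, so e_1 = (-0.9487, 0.3162).
e_1·a_2 = (-0.9487)·2 + 0.3162·(-4) = -3.1623.
u_2 = a_2 + 3.1623·e_1 = (-1.0000, -3.0000).
‖u_2‖ = 3.1623, so e_2 = (-0.3162, -0.9487).

e_2 = (-0.3162, -0.9487)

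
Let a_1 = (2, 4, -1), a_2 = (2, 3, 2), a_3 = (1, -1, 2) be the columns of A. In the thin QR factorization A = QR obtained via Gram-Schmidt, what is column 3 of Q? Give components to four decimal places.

q_1 = a_1/‖a_1‖ = (2, 4, -1)/4.5826 = (0.4364, 0.8729, -0.2182).
r_{12} = q_1·a_2 = 3.0551.
u_2 = a_2 − 3.0551·q_1 = (0.6667, 0.3333, 2.6667).
‖u_2‖ = 2.7689, so q_2 = (0.2408, 0.1204, 0.9631).
r_{13} = q_1·a_3 = -0.8729; r_{23} = q_2·a_3 = 2.0466.
u_3 = a_3 + 0.8729·q_1 − 2.0466·q_2 = (0.8882, -0.4845, -0.1615).
‖u_3‖ = 1.0245, so q_3 = (0.8669, -0.4729, -0.1576).

q_3 = (0.8669, -0.4729, -0.1576)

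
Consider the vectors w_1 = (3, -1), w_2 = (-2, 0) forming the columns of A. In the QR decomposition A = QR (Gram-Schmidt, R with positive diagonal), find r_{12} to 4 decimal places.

w_1 = (3, -1); ‖w_1‖ = 3.1623, so q_1 = (0.9487, -0.3162).
r_{12} = q_1·w_2 = -1.8974.

r_{12} = -1.8974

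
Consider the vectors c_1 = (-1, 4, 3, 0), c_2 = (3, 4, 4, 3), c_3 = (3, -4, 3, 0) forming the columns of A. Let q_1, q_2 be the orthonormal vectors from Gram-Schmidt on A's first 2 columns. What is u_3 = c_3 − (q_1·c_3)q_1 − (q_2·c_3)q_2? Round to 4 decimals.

c_1 = (-1, 4, 3, 0); ‖c_1‖ = 5.0990, so q_1 = (-0.1961, 0.7845, 0.5883, 0.0000).
q_1·c_2 = (-0.1961)·3 + 0.7845·4 + 0.5883·4 + 0.0000·3 = 4.9029.
u_2 = c_2 − 4.9029·q_1 = (3.9615, 0.1538, 1.1154, 3.0000).
‖u_2‖ = 5.0952, so q_2 = (0.7775, 0.0302, 0.2189, 0.5888).
q_1·c_3 = (-0.1961)·3 + 0.7845·(-4) + 0.5883·3 + 0.0000·0 = -1.9612; q_2·c_3 = 0.7775·3 + 0.0302·(-4) + 0.2189·3 + 0.5888·0 = 2.8684.
u_3 = c_3 + 1.9612·q_1 − 2.8684·q_2 = (0.3852, -2.5481, 3.5259, -1.6889).

u_3 = (0.3852, -2.5481, 3.5259, -1.6889)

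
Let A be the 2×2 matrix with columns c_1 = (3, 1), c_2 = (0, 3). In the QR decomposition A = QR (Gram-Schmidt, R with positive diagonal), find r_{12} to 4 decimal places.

q_1 = c_1/‖c_1‖ = (3, 1)/3.1623 = (0.9487, 0.3162).
r_{12} = q_1·c_2 = 0.9487.

r_{12} = 0.9487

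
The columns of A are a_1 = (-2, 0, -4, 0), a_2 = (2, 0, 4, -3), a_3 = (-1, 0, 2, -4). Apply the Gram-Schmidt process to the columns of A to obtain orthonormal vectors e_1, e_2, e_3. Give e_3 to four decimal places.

e_3 = (-0.8944, 0.0000, 0.4472, 0.0000)

a_1 = (-2, 0, -4, 0); ‖a_1‖ = 4.4721, so e_1 = (-0.4472, 0.0000, -0.8944, 0.0000).
e_1·a_2 = (-0.4472)·2 + 0.0000·0 + (-0.8944)·4 + 0.0000·(-3) = -4.4721.
u_2 = a_2 + 4.4721·e_1 = (0.0000, 0.0000, 0.0000, -3.0000).
‖u_2‖ = 3.0000, so e_2 = (0.0000, 0.0000, 0.0000, -1.0000).
e_1·a_3 = (-0.4472)·(-1) + 0.0000·0 + (-0.8944)·2 + 0.0000·(-4) = -1.3416; e_2·a_3 = 0.0000·(-1) + 0.0000·0 + 0.0000·2 + (-1.0000)·(-4) = 4.0000.
u_3 = a_3 + 1.3416·e_1 − 4.0000·e_2 = (-1.6000, 0.0000, 0.8000, 0.0000).
‖u_3‖ = 1.7889, so e_3 = (-0.8944, 0.0000, 0.4472, 0.0000).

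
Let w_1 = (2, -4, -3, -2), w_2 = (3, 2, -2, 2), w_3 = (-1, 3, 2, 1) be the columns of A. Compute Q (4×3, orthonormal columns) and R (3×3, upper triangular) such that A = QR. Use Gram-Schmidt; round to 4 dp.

w_1 = (2, -4, -3, -2); ‖w_1‖ = 5.7446, so e_1 = (0.3482, -0.6963, -0.5222, -0.3482).
e_1·w_2 = 0.3482·3 + (-0.6963)·2 + (-0.5222)·(-2) + (-0.3482)·2 = 0.0000.
u_2 = w_2 + 0.0000·e_1 = (3.0000, 2.0000, -2.0000, 2.0000).
‖u_2‖ = 4.5826, so e_2 = (0.6547, 0.4364, -0.4364, 0.4364).
e_1·w_3 = 0.3482·(-1) + (-0.6963)·3 + (-0.5222)·2 + (-0.3482)·1 = -3.8297; e_2·w_3 = 0.6547·(-1) + 0.4364·3 + (-0.4364)·2 + 0.4364·1 = 0.2182.
u_3 = w_3 + 3.8297·e_1 − 0.2182·e_2 = (0.1905, 0.2381, 0.0952, -0.4286).
‖u_3‖ = 0.5345, so e_3 = (0.3563, 0.4454, 0.1782, -0.8018).

Q = [[0.3482, 0.6547, 0.3563], [-0.6963, 0.4364, 0.4454], [-0.5222, -0.4364, 0.1782], [-0.3482, 0.4364, -0.8018]], R = [[5.7446, 0.0000, -3.8297], [0.0000, 4.5826, 0.2182], [0.0000, 0.0000, 0.5345]]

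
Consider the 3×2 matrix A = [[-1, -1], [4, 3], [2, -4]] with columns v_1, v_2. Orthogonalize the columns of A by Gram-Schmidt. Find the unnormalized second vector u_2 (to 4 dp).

u_2 = (-0.7619, 2.0476, -4.4762)

q_1 = v_1/‖v_1‖ = (-1, 4, 2)/4.5826 = (-0.2182, 0.8729, 0.4364).
r_{12} = q_1·v_2 = 1.0911.
u_2 = v_2 − 1.0911·q_1 = (-0.7619, 2.0476, -4.4762).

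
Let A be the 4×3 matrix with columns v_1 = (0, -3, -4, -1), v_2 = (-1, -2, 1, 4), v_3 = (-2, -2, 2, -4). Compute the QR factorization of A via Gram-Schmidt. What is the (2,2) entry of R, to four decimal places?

v_1 = (0, -3, -4, -1); ‖v_1‖ = 5.0990, so q_1 = (0.0000, -0.5883, -0.7845, -0.1961).
q_1·v_2 = 0.0000·(-1) + (-0.5883)·(-2) + (-0.7845)·1 + (-0.1961)·4 = -0.3922.
u_2 = v_2 + 0.3922·q_1 = (-1.0000, -2.2308, 0.6923, 3.9231).
r_{22} = ‖u_2‖ = 4.6740.

r_{22} = 4.6740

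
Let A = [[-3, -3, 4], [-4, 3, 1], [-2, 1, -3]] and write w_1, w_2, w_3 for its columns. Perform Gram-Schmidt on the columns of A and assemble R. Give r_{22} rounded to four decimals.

w_1 = (-3, -4, -2); ‖w_1‖ = 5.3852, so e_1 = (-0.5571, -0.7428, -0.3714).
e_1·w_2 = (-0.5571)·(-3) + (-0.7428)·3 + (-0.3714)·1 = -0.9285.
u_2 = w_2 + 0.9285·e_1 = (-3.5172, 2.3103, 0.6552).
r_{22} = ‖u_2‖ = 4.2589.

r_{22} = 4.2589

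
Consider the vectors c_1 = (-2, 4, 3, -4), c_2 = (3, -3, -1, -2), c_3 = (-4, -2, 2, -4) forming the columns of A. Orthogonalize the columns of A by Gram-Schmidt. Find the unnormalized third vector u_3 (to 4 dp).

e_1 = c_1/‖c_1‖ = (-2, 4, 3, -4)/6.7082 = (-0.2981, 0.5963, 0.4472, -0.5963).
r_{12} = e_1·c_2 = -1.9379.
u_2 = c_2 + 1.9379·e_1 = (2.4222, -1.8444, -0.1333, -3.1556).
‖u_2‖ = 4.3868, so e_2 = (0.5522, -0.4204, -0.0304, -0.7193).
r_{13} = e_1·c_3 = 3.2796; r_{23} = e_2·c_3 = 1.4488.
u_3 = c_3 − 3.2796·e_1 − 1.4488·e_2 = (-3.8222, -3.3464, 0.5774, -1.0023).

u_3 = (-3.8222, -3.3464, 0.5774, -1.0023)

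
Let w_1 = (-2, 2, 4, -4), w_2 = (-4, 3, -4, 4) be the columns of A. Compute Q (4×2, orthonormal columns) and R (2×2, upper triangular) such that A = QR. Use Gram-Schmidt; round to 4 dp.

w_1 = (-2, 2, 4, -4); ‖w_1‖ = 6.3246, so e_1 = (-0.3162, 0.3162, 0.6325, -0.6325).
e_1·w_2 = (-0.3162)·(-4) + 0.3162·3 + 0.6325·(-4) + (-0.6325)·4 = -2.8460.
u_2 = w_2 + 2.8460·e_1 = (-4.9000, 3.9000, -2.2000, 2.2000).
‖u_2‖ = 6.9929, so e_2 = (-0.7007, 0.5577, -0.3146, 0.3146).

Q = [[-0.3162, -0.7007], [0.3162, 0.5577], [0.6325, -0.3146], [-0.6325, 0.3146]], R = [[6.3246, -2.8460], [0.0000, 6.9929]]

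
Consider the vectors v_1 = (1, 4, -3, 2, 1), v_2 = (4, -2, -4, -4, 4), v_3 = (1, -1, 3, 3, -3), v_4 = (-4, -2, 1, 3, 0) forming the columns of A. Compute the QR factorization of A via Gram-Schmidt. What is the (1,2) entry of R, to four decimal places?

v_1 = (1, 4, -3, 2, 1); ‖v_1‖ = 5.5678, so q_1 = (0.1796, 0.7184, -0.5388, 0.3592, 0.1796).
r_{12} = q_1·v_2 = 0.7184.

r_{12} = 0.7184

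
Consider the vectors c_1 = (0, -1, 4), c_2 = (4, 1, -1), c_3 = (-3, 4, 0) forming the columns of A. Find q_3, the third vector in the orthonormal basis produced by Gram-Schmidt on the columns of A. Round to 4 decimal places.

q_3 = (-0.1790, 0.9545, 0.2386)

q_1 = c_1/‖c_1‖ = (0, -1, 4)/4.1231 = (0.0000, -0.2425, 0.9701).
r_{12} = q_1·c_2 = -1.2127.
u_2 = c_2 + 1.2127·q_1 = (4.0000, 0.7059, 0.1765).
‖u_2‖ = 4.0656, so q_2 = (0.9839, 0.1736, 0.0434).
r_{13} = q_1·c_3 = -0.9701; r_{23} = q_2·c_3 = -2.2571.
u_3 = c_3 + 0.9701·q_1 + 2.2571·q_2 = (-0.7794, 4.1566, 1.0391).
‖u_3‖ = 4.3548, so q_3 = (-0.1790, 0.9545, 0.2386).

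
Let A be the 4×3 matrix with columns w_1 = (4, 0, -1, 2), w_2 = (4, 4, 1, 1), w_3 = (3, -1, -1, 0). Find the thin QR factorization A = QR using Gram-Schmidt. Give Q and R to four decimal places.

Q = [[0.8729, 0.1694, 0.4293], [0.0000, 0.8892, -0.1985], [-0.2182, 0.4022, -0.0431], [0.4364, -0.1376, -0.8801]], R = [[4.5826, 3.7097, 2.8368], [0.0000, 4.4987, -0.7833], [0.0000, 0.0000, 1.5293]]

w_1 = (4, 0, -1, 2); ‖w_1‖ = 4.5826, so e_1 = (0.8729, 0.0000, -0.2182, 0.4364).
e_1·w_2 = 0.8729·4 + 0.0000·4 + (-0.2182)·1 + 0.4364·1 = 3.7097.
u_2 = w_2 − 3.7097·e_1 = (0.7619, 4.0000, 1.8095, -0.6190).
‖u_2‖ = 4.4987, so e_2 = (0.1694, 0.8892, 0.4022, -0.1376).
e_1·w_3 = 0.8729·3 + 0.0000·(-1) + (-0.2182)·(-1) + 0.4364·0 = 2.8368; e_2·w_3 = 0.1694·3 + 0.8892·(-1) + 0.4022·(-1) + (-0.1376)·0 = -0.7833.
u_3 = w_3 − 2.8368·e_1 + 0.7833·e_2 = (0.6565, -0.3035, -0.0659, -1.3459).
‖u_3‖ = 1.5293, so e_3 = (0.4293, -0.1985, -0.0431, -0.8801).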